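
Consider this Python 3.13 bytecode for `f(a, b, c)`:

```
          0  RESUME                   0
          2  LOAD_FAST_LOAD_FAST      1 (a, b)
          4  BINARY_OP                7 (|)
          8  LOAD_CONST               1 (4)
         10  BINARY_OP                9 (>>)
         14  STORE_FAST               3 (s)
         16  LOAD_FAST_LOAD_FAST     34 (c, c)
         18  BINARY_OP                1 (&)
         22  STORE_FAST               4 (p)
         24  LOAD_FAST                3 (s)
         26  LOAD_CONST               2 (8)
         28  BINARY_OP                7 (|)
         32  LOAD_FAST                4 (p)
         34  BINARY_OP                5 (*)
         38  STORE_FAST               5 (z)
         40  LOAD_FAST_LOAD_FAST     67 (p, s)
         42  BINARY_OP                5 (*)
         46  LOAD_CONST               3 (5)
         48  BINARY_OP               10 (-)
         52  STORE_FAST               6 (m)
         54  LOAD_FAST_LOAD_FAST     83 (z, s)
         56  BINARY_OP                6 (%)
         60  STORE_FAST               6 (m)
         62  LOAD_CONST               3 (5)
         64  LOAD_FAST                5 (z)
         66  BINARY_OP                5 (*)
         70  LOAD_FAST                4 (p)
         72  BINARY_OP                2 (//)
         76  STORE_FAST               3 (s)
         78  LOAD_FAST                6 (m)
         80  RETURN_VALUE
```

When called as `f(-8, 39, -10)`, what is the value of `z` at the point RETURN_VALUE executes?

10

LOAD_FAST_LOAD_FAST a,b → push -8,39. Stack: [-8, 39]
BINARY_OP | → -8 | 39 = -1. Stack: [-1]
LOAD_CONST → push 4. Stack: [-1, 4]
BINARY_OP >> → -1 >> 4 = -1. Stack: [-1]
STORE_FAST s → s=-1. Stack: []
LOAD_FAST_LOAD_FAST c,c → push -10,-10. Stack: [-10, -10]
BINARY_OP & → -10 & -10 = -10. Stack: [-10]
STORE_FAST p → p=-10. Stack: []
LOAD_FAST s → push -1. Stack: [-1]
LOAD_CONST → push 8. Stack: [-1, 8]
BINARY_OP | → -1 | 8 = -1. Stack: [-1]
LOAD_FAST p → push -10. Stack: [-1, -10]
BINARY_OP * → -1 * -10 = 10. Stack: [10]
STORE_FAST z → z=10. Stack: []
LOAD_FAST_LOAD_FAST p,s → push -10,-1. Stack: [-10, -1]
BINARY_OP * → -10 * -1 = 10. Stack: [10]
LOAD_CONST → push 5. Stack: [10, 5]
BINARY_OP - → 10 - 5 = 5. Stack: [5]
STORE_FAST m → m=5. Stack: []
LOAD_FAST_LOAD_FAST z,s → push 10,-1. Stack: [10, -1]
BINARY_OP % → 10 % -1 = 0. Stack: [0]
STORE_FAST m → m=0. Stack: []
LOAD_CONST → push 5. Stack: [5]
LOAD_FAST z → push 10. Stack: [5, 10]
BINARY_OP * → 5 * 10 = 50. Stack: [50]
LOAD_FAST p → push -10. Stack: [50, -10]
BINARY_OP // → 50 // -10 = -5. Stack: [-5]
STORE_FAST s → s=-5. Stack: []
LOAD_FAST m → push 0. Stack: [0]
RETURN_VALUE → return 0.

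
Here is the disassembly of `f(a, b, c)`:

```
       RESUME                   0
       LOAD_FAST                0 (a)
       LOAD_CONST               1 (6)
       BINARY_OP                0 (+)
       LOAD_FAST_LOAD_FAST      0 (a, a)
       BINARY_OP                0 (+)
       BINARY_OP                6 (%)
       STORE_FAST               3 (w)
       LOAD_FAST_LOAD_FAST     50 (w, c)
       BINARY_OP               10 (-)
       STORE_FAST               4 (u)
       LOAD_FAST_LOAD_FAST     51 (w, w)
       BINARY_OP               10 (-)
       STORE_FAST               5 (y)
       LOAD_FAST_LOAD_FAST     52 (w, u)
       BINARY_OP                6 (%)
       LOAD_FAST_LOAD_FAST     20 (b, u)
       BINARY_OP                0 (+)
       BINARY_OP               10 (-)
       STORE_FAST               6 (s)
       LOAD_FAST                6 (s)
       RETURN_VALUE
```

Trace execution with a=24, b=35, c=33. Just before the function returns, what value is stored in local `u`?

-3

LOAD_FAST a → push 24. Stack: [24]
LOAD_CONST → push 6. Stack: [24, 6]
BINARY_OP + → 24 + 6 = 30. Stack: [30]
LOAD_FAST_LOAD_FAST a,a → push 24,24. Stack: [30, 24, 24]
BINARY_OP + → 24 + 24 = 48. Stack: [30, 48]
BINARY_OP % → 30 % 48 = 30. Stack: [30]
STORE_FAST w → w=30. Stack: []
LOAD_FAST_LOAD_FAST w,c → push 30,33. Stack: [30, 33]
BINARY_OP - → 30 - 33 = -3. Stack: [-3]
STORE_FAST u → u=-3. Stack: []
LOAD_FAST_LOAD_FAST w,w → push 30,30. Stack: [30, 30]
BINARY_OP - → 30 - 30 = 0. Stack: [0]
STORE_FAST y → y=0. Stack: []
LOAD_FAST_LOAD_FAST w,u → push 30,-3. Stack: [30, -3]
BINARY_OP % → 30 % -3 = 0. Stack: [0]
LOAD_FAST_LOAD_FAST b,u → push 35,-3. Stack: [0, 35, -3]
BINARY_OP + → 35 + -3 = 32. Stack: [0, 32]
BINARY_OP - → 0 - 32 = -32. Stack: [-32]
STORE_FAST s → s=-32. Stack: []
LOAD_FAST s → push -32. Stack: [-32]
RETURN_VALUE → return -32.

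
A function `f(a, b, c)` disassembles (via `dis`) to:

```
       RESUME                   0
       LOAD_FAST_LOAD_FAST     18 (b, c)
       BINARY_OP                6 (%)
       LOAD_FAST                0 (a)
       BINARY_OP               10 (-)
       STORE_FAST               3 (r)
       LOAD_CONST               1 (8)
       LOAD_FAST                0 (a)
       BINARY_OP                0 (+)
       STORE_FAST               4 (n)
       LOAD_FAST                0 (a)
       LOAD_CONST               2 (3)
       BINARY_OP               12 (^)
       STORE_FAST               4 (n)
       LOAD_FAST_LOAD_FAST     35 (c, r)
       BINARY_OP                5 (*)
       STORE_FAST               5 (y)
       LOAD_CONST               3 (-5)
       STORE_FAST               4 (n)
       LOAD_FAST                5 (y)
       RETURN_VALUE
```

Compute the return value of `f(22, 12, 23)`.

LOAD_FAST_LOAD_FAST b,c → push 12,23. Stack: [12, 23]
BINARY_OP % → 12 % 23 = 12. Stack: [12]
LOAD_FAST a → push 22. Stack: [12, 22]
BINARY_OP - → 12 - 22 = -10. Stack: [-10]
STORE_FAST r → r=-10. Stack: []
LOAD_CONST → push 8. Stack: [8]
LOAD_FAST a → push 22. Stack: [8, 22]
BINARY_OP + → 8 + 22 = 30. Stack: [30]
STORE_FAST n → n=30. Stack: []
LOAD_FAST a → push 22. Stack: [22]
LOAD_CONST → push 3. Stack: [22, 3]
BINARY_OP ^ → 22 ^ 3 = 21. Stack: [21]
STORE_FAST n → n=21. Stack: []
LOAD_FAST_LOAD_FAST c,r → push 23,-10. Stack: [23, -10]
BINARY_OP * → 23 * -10 = -230. Stack: [-230]
STORE_FAST y → y=-230. Stack: []
LOAD_CONST → push -5. Stack: [-5]
STORE_FAST n → n=-5. Stack: []
LOAD_FAST y → push -230. Stack: [-230]
RETURN_VALUE → return -230.

-230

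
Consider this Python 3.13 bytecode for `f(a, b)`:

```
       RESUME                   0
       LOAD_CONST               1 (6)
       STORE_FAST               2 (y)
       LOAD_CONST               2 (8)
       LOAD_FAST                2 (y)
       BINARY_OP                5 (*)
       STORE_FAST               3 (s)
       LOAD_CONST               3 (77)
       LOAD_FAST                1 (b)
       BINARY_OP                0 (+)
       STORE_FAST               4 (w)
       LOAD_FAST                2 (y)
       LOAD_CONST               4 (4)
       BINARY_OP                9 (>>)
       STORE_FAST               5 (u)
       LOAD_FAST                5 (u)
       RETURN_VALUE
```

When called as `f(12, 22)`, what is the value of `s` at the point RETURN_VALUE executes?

LOAD_CONST → push 6. Stack: [6]
STORE_FAST y → y=6. Stack: []
LOAD_CONST → push 8. Stack: [8]
LOAD_FAST y → push 6. Stack: [8, 6]
BINARY_OP * → 8 * 6 = 48. Stack: [48]
STORE_FAST s → s=48. Stack: []
LOAD_CONST → push 77. Stack: [77]
LOAD_FAST b → push 22. Stack: [77, 22]
BINARY_OP + → 77 + 22 = 99. Stack: [99]
STORE_FAST w → w=99. Stack: []
LOAD_FAST y → push 6. Stack: [6]
LOAD_CONST → push 4. Stack: [6, 4]
BINARY_OP >> → 6 >> 4 = 0. Stack: [0]
STORE_FAST u → u=0. Stack: []
LOAD_FAST u → push 0. Stack: [0]
RETURN_VALUE → return 0.

48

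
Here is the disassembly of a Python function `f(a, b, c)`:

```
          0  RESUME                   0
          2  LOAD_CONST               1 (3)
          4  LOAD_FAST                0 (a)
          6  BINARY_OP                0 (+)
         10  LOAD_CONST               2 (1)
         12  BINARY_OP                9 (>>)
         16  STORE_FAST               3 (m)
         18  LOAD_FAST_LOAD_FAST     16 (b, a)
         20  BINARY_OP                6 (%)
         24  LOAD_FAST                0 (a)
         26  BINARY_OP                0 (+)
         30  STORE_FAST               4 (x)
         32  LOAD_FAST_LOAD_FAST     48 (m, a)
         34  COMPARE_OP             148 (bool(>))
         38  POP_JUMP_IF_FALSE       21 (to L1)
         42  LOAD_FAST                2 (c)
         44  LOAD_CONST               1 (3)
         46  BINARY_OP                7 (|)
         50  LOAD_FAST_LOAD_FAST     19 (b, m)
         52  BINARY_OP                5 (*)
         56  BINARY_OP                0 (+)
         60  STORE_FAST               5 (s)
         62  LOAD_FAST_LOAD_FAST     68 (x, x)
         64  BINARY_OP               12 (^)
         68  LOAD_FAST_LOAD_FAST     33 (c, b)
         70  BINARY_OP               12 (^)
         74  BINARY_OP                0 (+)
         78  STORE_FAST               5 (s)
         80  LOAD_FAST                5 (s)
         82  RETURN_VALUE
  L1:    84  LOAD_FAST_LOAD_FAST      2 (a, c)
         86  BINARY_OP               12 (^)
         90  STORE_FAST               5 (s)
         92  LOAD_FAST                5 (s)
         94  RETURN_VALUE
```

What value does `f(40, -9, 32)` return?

LOAD_CONST → push 3. Stack: [3]
LOAD_FAST a → push 40. Stack: [3, 40]
BINARY_OP + → 3 + 40 = 43. Stack: [43]
LOAD_CONST → push 1. Stack: [43, 1]
BINARY_OP >> → 43 >> 1 = 21. Stack: [21]
STORE_FAST m → m=21. Stack: []
LOAD_FAST_LOAD_FAST b,a → push -9,40. Stack: [-9, 40]
BINARY_OP % → -9 % 40 = 31. Stack: [31]
LOAD_FAST a → push 40. Stack: [31, 40]
BINARY_OP + → 31 + 40 = 71. Stack: [71]
STORE_FAST x → x=71. Stack: []
LOAD_FAST_LOAD_FAST m,a → push 21,40. Stack: [21, 40]
COMPARE_OP bool(>) → 21 vs 40 = False. Stack: [False]
POP_JUMP_IF_FALSE → pop False; jump. Stack: []
LOAD_FAST_LOAD_FAST a,c → push 40,32. Stack: [40, 32]
BINARY_OP ^ → 40 ^ 32 = 8. Stack: [8]
STORE_FAST s → s=8. Stack: []
LOAD_FAST s → push 8. Stack: [8]
RETURN_VALUE → return 8.

8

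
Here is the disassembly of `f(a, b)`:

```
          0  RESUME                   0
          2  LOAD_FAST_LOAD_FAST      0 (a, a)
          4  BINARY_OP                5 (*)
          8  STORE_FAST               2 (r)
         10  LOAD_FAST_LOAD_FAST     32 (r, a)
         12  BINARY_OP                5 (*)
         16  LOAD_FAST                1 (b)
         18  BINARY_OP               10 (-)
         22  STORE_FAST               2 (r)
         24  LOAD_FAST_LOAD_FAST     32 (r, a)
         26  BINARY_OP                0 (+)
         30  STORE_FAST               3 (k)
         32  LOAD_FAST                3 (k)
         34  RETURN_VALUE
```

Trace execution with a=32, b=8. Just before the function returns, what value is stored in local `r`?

32760

LOAD_FAST_LOAD_FAST a,a → push 32,32. Stack: [32, 32]
BINARY_OP * → 32 * 32 = 1024. Stack: [1024]
STORE_FAST r → r=1024. Stack: []
LOAD_FAST_LOAD_FAST r,a → push 1024,32. Stack: [1024, 32]
BINARY_OP * → 1024 * 32 = 32768. Stack: [32768]
LOAD_FAST b → push 8. Stack: [32768, 8]
BINARY_OP - → 32768 - 8 = 32760. Stack: [32760]
STORE_FAST r → r=32760. Stack: []
LOAD_FAST_LOAD_FAST r,a → push 32760,32. Stack: [32760, 32]
BINARY_OP + → 32760 + 32 = 32792. Stack: [32792]
STORE_FAST k → k=32792. Stack: []
LOAD_FAST k → push 32792. Stack: [32792]
RETURN_VALUE → return 32792.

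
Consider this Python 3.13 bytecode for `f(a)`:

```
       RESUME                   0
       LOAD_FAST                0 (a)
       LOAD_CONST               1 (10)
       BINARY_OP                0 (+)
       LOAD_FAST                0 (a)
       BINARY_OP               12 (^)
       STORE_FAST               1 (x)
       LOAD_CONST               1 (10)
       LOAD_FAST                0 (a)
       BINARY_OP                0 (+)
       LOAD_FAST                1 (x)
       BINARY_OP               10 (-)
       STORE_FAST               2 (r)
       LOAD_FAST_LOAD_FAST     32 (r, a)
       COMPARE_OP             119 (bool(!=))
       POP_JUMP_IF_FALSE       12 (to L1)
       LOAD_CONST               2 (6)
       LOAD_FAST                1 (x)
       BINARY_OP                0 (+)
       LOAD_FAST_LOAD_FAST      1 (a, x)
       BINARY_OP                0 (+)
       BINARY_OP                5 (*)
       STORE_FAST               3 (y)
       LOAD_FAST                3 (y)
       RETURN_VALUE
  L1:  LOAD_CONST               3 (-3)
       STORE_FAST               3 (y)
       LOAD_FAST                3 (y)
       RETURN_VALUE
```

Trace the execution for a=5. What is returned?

LOAD_FAST a → push 5. Stack: [5]
LOAD_CONST → push 10. Stack: [5, 10]
BINARY_OP + → 5 + 10 = 15. Stack: [15]
LOAD_FAST a → push 5. Stack: [15, 5]
BINARY_OP ^ → 15 ^ 5 = 10. Stack: [10]
STORE_FAST x → x=10. Stack: []
LOAD_CONST → push 10. Stack: [10]
LOAD_FAST a → push 5. Stack: [10, 5]
BINARY_OP + → 10 + 5 = 15. Stack: [15]
LOAD_FAST x → push 10. Stack: [15, 10]
BINARY_OP - → 15 - 10 = 5. Stack: [5]
STORE_FAST r → r=5. Stack: []
LOAD_FAST_LOAD_FAST r,a → push 5,5. Stack: [5, 5]
COMPARE_OP bool(!=) → 5 vs 5 = False. Stack: [False]
POP_JUMP_IF_FALSE → pop False; jump. Stack: []
LOAD_CONST → push -3. Stack: [-3]
STORE_FAST y → y=-3. Stack: []
LOAD_FAST y → push -3. Stack: [-3]
RETURN_VALUE → return -3.

-3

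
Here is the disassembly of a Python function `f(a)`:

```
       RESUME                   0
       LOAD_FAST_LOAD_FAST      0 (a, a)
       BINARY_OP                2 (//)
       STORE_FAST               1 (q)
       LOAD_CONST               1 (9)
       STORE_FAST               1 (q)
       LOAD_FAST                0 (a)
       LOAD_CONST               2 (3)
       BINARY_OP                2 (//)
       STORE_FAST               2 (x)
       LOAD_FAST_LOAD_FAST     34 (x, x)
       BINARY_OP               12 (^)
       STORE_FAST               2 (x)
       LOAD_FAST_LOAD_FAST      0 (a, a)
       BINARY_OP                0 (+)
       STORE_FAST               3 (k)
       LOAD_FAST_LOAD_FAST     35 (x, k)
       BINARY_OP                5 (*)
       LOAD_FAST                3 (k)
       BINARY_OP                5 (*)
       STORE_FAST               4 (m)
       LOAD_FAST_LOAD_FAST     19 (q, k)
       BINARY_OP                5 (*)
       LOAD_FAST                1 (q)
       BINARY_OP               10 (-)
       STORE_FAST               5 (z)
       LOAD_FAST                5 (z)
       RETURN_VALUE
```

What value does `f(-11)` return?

LOAD_FAST_LOAD_FAST a,a → push -11,-11. Stack: [-11, -11]
BINARY_OP // → -11 // -11 = 1. Stack: [1]
STORE_FAST q → q=1. Stack: []
LOAD_CONST → push 9. Stack: [9]
STORE_FAST q → q=9. Stack: []
LOAD_FAST a → push -11. Stack: [-11]
LOAD_CONST → push 3. Stack: [-11, 3]
BINARY_OP // → -11 // 3 = -4. Stack: [-4]
STORE_FAST x → x=-4. Stack: []
LOAD_FAST_LOAD_FAST x,x → push -4,-4. Stack: [-4, -4]
BINARY_OP ^ → -4 ^ -4 = 0. Stack: [0]
STORE_FAST x → x=0. Stack: []
LOAD_FAST_LOAD_FAST a,a → push -11,-11. Stack: [-11, -11]
BINARY_OP + → -11 + -11 = -22. Stack: [-22]
STORE_FAST k → k=-22. Stack: []
LOAD_FAST_LOAD_FAST x,k → push 0,-22. Stack: [0, -22]
BINARY_OP * → 0 * -22 = 0. Stack: [0]
LOAD_FAST k → push -22. Stack: [0, -22]
BINARY_OP * → 0 * -22 = 0. Stack: [0]
STORE_FAST m → m=0. Stack: []
LOAD_FAST_LOAD_FAST q,k → push 9,-22. Stack: [9, -22]
BINARY_OP * → 9 * -22 = -198. Stack: [-198]
LOAD_FAST q → push 9. Stack: [-198, 9]
BINARY_OP - → -198 - 9 = -207. Stack: [-207]
STORE_FAST z → z=-207. Stack: []
LOAD_FAST z → push -207. Stack: [-207]
RETURN_VALUE → return -207.

-207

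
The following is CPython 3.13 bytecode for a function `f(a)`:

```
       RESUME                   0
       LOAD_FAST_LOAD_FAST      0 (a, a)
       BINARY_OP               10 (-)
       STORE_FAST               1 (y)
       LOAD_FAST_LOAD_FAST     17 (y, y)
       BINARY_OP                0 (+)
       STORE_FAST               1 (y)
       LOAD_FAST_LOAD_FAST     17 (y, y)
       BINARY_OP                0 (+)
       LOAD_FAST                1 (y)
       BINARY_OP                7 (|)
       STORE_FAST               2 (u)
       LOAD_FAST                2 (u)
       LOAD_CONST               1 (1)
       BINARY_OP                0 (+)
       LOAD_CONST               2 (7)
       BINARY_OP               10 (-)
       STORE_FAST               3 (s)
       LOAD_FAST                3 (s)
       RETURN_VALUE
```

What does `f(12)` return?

LOAD_FAST_LOAD_FAST a,a → push 12,12. Stack: [12, 12]
BINARY_OP - → 12 - 12 = 0. Stack: [0]
STORE_FAST y → y=0. Stack: []
LOAD_FAST_LOAD_FAST y,y → push 0,0. Stack: [0, 0]
BINARY_OP + → 0 + 0 = 0. Stack: [0]
STORE_FAST y → y=0. Stack: []
LOAD_FAST_LOAD_FAST y,y → push 0,0. Stack: [0, 0]
BINARY_OP + → 0 + 0 = 0. Stack: [0]
LOAD_FAST y → push 0. Stack: [0, 0]
BINARY_OP | → 0 | 0 = 0. Stack: [0]
STORE_FAST u → u=0. Stack: []
LOAD_FAST u → push 0. Stack: [0]
LOAD_CONST → push 1. Stack: [0, 1]
BINARY_OP + → 0 + 1 = 1. Stack: [1]
LOAD_CONST → push 7. Stack: [1, 7]
BINARY_OP - → 1 - 7 = -6. Stack: [-6]
STORE_FAST s → s=-6. Stack: []
LOAD_FAST s → push -6. Stack: [-6]
RETURN_VALUE → return -6.

-6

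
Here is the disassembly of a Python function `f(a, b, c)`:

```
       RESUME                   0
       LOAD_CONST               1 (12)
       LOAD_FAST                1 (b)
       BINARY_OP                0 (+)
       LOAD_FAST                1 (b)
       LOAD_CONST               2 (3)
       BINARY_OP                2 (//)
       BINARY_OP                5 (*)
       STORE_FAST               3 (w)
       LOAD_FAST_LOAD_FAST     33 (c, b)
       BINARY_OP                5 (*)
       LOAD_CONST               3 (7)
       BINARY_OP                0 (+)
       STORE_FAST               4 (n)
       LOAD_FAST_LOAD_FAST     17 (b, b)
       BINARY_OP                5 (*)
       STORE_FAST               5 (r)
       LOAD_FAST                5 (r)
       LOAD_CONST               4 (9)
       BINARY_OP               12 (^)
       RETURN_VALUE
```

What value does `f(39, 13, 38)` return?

160

LOAD_CONST → push 12. Stack: [12]
LOAD_FAST b → push 13. Stack: [12, 13]
BINARY_OP + → 12 + 13 = 25. Stack: [25]
LOAD_FAST b → push 13. Stack: [25, 13]
LOAD_CONST → push 3. Stack: [25, 13, 3]
BINARY_OP // → 13 // 3 = 4. Stack: [25, 4]
BINARY_OP * → 25 * 4 = 100. Stack: [100]
STORE_FAST w → w=100. Stack: []
LOAD_FAST_LOAD_FAST c,b → push 38,13. Stack: [38, 13]
BINARY_OP * → 38 * 13 = 494. Stack: [494]
LOAD_CONST → push 7. Stack: [494, 7]
BINARY_OP + → 494 + 7 = 501. Stack: [501]
STORE_FAST n → n=501. Stack: []
LOAD_FAST_LOAD_FAST b,b → push 13,13. Stack: [13, 13]
BINARY_OP * → 13 * 13 = 169. Stack: [169]
STORE_FAST r → r=169. Stack: []
LOAD_FAST r → push 169. Stack: [169]
LOAD_CONST → push 9. Stack: [169, 9]
BINARY_OP ^ → 169 ^ 9 = 160. Stack: [160]
RETURN_VALUE → return 160.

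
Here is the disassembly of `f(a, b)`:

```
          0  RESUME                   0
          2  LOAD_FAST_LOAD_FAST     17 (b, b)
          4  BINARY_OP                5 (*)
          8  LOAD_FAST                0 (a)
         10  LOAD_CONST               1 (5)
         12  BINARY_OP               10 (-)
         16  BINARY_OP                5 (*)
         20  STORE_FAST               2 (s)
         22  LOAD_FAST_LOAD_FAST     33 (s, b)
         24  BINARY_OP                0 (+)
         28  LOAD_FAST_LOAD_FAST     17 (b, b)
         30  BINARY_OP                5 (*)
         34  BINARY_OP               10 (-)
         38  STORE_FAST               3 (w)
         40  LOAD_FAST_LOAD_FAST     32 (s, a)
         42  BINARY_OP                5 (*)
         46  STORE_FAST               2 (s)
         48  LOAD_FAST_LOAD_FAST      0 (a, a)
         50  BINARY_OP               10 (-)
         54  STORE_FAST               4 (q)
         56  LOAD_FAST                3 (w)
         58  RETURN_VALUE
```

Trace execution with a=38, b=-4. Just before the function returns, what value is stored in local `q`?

0

LOAD_FAST_LOAD_FAST b,b → push -4,-4. Stack: [-4, -4]
BINARY_OP * → -4 * -4 = 16. Stack: [16]
LOAD_FAST a → push 38. Stack: [16, 38]
LOAD_CONST → push 5. Stack: [16, 38, 5]
BINARY_OP - → 38 - 5 = 33. Stack: [16, 33]
BINARY_OP * → 16 * 33 = 528. Stack: [528]
STORE_FAST s → s=528. Stack: []
LOAD_FAST_LOAD_FAST s,b → push 528,-4. Stack: [528, -4]
BINARY_OP + → 528 + -4 = 524. Stack: [524]
LOAD_FAST_LOAD_FAST b,b → push -4,-4. Stack: [524, -4, -4]
BINARY_OP * → -4 * -4 = 16. Stack: [524, 16]
BINARY_OP - → 524 - 16 = 508. Stack: [508]
STORE_FAST w → w=508. Stack: []
LOAD_FAST_LOAD_FAST s,a → push 528,38. Stack: [528, 38]
BINARY_OP * → 528 * 38 = 20064. Stack: [20064]
STORE_FAST s → s=20064. Stack: []
LOAD_FAST_LOAD_FAST a,a → push 38,38. Stack: [38, 38]
BINARY_OP - → 38 - 38 = 0. Stack: [0]
STORE_FAST q → q=0. Stack: []
LOAD_FAST w → push 508. Stack: [508]
RETURN_VALUE → return 508.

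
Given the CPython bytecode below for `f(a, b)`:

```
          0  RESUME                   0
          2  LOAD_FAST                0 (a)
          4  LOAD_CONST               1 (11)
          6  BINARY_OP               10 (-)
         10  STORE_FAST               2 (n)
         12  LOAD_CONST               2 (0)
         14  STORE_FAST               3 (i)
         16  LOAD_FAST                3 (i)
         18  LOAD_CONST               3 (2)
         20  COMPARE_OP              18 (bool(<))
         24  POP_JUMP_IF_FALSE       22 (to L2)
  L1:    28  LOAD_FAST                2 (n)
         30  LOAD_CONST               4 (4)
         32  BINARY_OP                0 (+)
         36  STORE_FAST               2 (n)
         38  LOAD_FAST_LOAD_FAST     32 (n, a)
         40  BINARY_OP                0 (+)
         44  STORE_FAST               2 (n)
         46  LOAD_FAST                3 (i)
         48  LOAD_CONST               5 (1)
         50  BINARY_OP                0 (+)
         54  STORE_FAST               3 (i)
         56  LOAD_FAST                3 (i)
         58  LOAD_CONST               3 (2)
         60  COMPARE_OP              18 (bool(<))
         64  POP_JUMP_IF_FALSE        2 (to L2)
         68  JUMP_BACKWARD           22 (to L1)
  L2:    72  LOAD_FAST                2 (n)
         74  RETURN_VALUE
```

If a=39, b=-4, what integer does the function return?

LOAD_FAST a → push 39. Stack: [39]
LOAD_CONST → push 11. Stack: [39, 11]
BINARY_OP - → 39 - 11 = 28. Stack: [28]
STORE_FAST n → n=28. Stack: []
LOAD_CONST → push 0. Stack: [0]
STORE_FAST i → i=0. Stack: []
LOAD_FAST i → push 0. Stack: [0]
LOAD_CONST → push 2. Stack: [0, 2]
COMPARE_OP bool(<) → 0 vs 2 = True. Stack: [True]
POP_JUMP_IF_FALSE → pop True; no jump. Stack: []
LOAD_FAST n → push 28. Stack: [28]
LOAD_CONST → push 4. Stack: [28, 4]
BINARY_OP + → 28 + 4 = 32. Stack: [32]
STORE_FAST n → n=32. Stack: []
LOAD_FAST_LOAD_FAST n,a → push 32,39. Stack: [32, 39]
BINARY_OP + → 32 + 39 = 71. Stack: [71]
STORE_FAST n → n=71. Stack: []
LOAD_FAST i → push 0. Stack: [0]
LOAD_CONST → push 1. Stack: [0, 1]
BINARY_OP + → 0 + 1 = 1. Stack: [1]
STORE_FAST i → i=1. Stack: []
LOAD_FAST i → push 1. Stack: [1]
LOAD_CONST → push 2. Stack: [1, 2]
COMPARE_OP bool(<) → 1 vs 2 = True. Stack: [True]
POP_JUMP_IF_FALSE → pop True; no jump. Stack: []
LOAD_FAST n → push 71. Stack: [71]
LOAD_CONST → push 4. Stack: [71, 4]
BINARY_OP + → 71 + 4 = 75. Stack: [75]
STORE_FAST n → n=75. Stack: []
LOAD_FAST_LOAD_FAST n,a → push 75,39. Stack: [75, 39]
BINARY_OP + → 75 + 39 = 114. Stack: [114]
STORE_FAST n → n=114. Stack: []
LOAD_FAST i → push 1. Stack: [1]
LOAD_CONST → push 1. Stack: [1, 1]
BINARY_OP + → 1 + 1 = 2. Stack: [2]
STORE_FAST i → i=2. Stack: []
LOAD_FAST i → push 2. Stack: [2]
LOAD_CONST → push 2. Stack: [2, 2]
COMPARE_OP bool(<) → 2 vs 2 = False. Stack: [False]
POP_JUMP_IF_FALSE → pop False; jump. Stack: []
LOAD_FAST n → push 114. Stack: [114]
RETURN_VALUE → return 114.

114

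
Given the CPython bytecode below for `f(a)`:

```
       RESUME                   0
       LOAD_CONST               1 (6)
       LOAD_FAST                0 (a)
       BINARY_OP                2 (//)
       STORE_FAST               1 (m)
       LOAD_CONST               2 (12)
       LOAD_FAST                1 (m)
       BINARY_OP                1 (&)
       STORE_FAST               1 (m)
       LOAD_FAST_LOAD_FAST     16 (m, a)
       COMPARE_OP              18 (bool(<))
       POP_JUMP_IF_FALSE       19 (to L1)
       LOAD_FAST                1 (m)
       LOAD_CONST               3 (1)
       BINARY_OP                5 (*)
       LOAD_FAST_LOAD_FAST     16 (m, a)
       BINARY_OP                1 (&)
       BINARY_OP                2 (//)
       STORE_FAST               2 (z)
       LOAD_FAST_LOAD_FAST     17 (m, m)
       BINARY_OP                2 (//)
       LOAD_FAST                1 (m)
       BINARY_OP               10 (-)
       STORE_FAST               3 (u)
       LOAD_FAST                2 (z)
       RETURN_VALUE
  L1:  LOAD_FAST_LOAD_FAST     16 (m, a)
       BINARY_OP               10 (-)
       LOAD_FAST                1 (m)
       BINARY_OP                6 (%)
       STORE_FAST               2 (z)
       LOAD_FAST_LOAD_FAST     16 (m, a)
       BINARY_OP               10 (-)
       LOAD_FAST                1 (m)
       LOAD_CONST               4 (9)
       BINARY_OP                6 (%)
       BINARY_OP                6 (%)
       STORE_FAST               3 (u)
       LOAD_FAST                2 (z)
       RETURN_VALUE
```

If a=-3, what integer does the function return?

3

LOAD_CONST → push 6. Stack: [6]
LOAD_FAST a → push -3. Stack: [6, -3]
BINARY_OP // → 6 // -3 = -2. Stack: [-2]
STORE_FAST m → m=-2. Stack: []
LOAD_CONST → push 12. Stack: [12]
LOAD_FAST m → push -2. Stack: [12, -2]
BINARY_OP & → 12 & -2 = 12. Stack: [12]
STORE_FAST m → m=12. Stack: []
LOAD_FAST_LOAD_FAST m,a → push 12,-3. Stack: [12, -3]
COMPARE_OP bool(<) → 12 vs -3 = False. Stack: [False]
POP_JUMP_IF_FALSE → pop False; jump. Stack: []
LOAD_FAST_LOAD_FAST m,a → push 12,-3. Stack: [12, -3]
BINARY_OP - → 12 - -3 = 15. Stack: [15]
LOAD_FAST m → push 12. Stack: [15, 12]
BINARY_OP % → 15 % 12 = 3. Stack: [3]
STORE_FAST z → z=3. Stack: []
LOAD_FAST_LOAD_FAST m,a → push 12,-3. Stack: [12, -3]
BINARY_OP - → 12 - -3 = 15. Stack: [15]
LOAD_FAST m → push 12. Stack: [15, 12]
LOAD_CONST → push 9. Stack: [15, 12, 9]
BINARY_OP % → 12 % 9 = 3. Stack: [15, 3]
BINARY_OP % → 15 % 3 = 0. Stack: [0]
STORE_FAST u → u=0. Stack: []
LOAD_FAST z → push 3. Stack: [3]
RETURN_VALUE → return 3.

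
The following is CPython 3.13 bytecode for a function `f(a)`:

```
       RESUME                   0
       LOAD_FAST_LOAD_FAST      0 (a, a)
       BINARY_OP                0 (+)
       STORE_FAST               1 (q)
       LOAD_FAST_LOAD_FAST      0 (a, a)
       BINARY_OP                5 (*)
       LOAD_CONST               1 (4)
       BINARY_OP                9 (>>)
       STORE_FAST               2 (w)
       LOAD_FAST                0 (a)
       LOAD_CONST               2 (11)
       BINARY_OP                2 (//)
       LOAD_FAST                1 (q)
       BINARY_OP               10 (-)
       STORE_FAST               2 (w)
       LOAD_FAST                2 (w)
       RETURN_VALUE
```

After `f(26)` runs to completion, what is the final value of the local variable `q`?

LOAD_FAST_LOAD_FAST a,a → push 26,26. Stack: [26, 26]
BINARY_OP + → 26 + 26 = 52. Stack: [52]
STORE_FAST q → q=52. Stack: []
LOAD_FAST_LOAD_FAST a,a → push 26,26. Stack: [26, 26]
BINARY_OP * → 26 * 26 = 676. Stack: [676]
LOAD_CONST → push 4. Stack: [676, 4]
BINARY_OP >> → 676 >> 4 = 42. Stack: [42]
STORE_FAST w → w=42. Stack: []
LOAD_FAST a → push 26. Stack: [26]
LOAD_CONST → push 11. Stack: [26, 11]
BINARY_OP // → 26 // 11 = 2. Stack: [2]
LOAD_FAST q → push 52. Stack: [2, 52]
BINARY_OP - → 2 - 52 = -50. Stack: [-50]
STORE_FAST w → w=-50. Stack: []
LOAD_FAST w → push -50. Stack: [-50]
RETURN_VALUE → return -50.

52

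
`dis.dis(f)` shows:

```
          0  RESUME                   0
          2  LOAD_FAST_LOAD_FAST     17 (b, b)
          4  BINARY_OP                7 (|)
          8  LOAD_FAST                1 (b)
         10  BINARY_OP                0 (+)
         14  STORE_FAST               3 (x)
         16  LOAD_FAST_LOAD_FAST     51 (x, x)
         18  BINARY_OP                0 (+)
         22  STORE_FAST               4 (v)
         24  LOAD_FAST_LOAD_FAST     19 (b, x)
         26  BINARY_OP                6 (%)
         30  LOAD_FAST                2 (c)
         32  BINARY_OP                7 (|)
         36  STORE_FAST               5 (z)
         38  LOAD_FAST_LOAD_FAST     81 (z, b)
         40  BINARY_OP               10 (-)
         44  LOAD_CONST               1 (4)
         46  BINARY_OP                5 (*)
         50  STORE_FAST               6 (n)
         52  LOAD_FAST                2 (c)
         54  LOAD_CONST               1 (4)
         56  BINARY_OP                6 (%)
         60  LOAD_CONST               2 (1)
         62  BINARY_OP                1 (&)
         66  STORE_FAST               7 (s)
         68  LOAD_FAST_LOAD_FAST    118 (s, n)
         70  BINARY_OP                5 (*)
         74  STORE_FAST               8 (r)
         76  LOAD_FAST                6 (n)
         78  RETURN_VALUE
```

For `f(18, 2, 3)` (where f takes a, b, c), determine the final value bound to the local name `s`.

LOAD_FAST_LOAD_FAST b,b → push 2,2. Stack: [2, 2]
BINARY_OP | → 2 | 2 = 2. Stack: [2]
LOAD_FAST b → push 2. Stack: [2, 2]
BINARY_OP + → 2 + 2 = 4. Stack: [4]
STORE_FAST x → x=4. Stack: []
LOAD_FAST_LOAD_FAST x,x → push 4,4. Stack: [4, 4]
BINARY_OP + → 4 + 4 = 8. Stack: [8]
STORE_FAST v → v=8. Stack: []
LOAD_FAST_LOAD_FAST b,x → push 2,4. Stack: [2, 4]
BINARY_OP % → 2 % 4 = 2. Stack: [2]
LOAD_FAST c → push 3. Stack: [2, 3]
BINARY_OP | → 2 | 3 = 3. Stack: [3]
STORE_FAST z → z=3. Stack: []
LOAD_FAST_LOAD_FAST z,b → push 3,2. Stack: [3, 2]
BINARY_OP - → 3 - 2 = 1. Stack: [1]
LOAD_CONST → push 4. Stack: [1, 4]
BINARY_OP * → 1 * 4 = 4. Stack: [4]
STORE_FAST n → n=4. Stack: []
LOAD_FAST c → push 3. Stack: [3]
LOAD_CONST → push 4. Stack: [3, 4]
BINARY_OP % → 3 % 4 = 3. Stack: [3]
LOAD_CONST → push 1. Stack: [3, 1]
BINARY_OP & → 3 & 1 = 1. Stack: [1]
STORE_FAST s → s=1. Stack: []
LOAD_FAST_LOAD_FAST s,n → push 1,4. Stack: [1, 4]
BINARY_OP * → 1 * 4 = 4. Stack: [4]
STORE_FAST r → r=4. Stack: []
LOAD_FAST n → push 4. Stack: [4]
RETURN_VALUE → return 4.

1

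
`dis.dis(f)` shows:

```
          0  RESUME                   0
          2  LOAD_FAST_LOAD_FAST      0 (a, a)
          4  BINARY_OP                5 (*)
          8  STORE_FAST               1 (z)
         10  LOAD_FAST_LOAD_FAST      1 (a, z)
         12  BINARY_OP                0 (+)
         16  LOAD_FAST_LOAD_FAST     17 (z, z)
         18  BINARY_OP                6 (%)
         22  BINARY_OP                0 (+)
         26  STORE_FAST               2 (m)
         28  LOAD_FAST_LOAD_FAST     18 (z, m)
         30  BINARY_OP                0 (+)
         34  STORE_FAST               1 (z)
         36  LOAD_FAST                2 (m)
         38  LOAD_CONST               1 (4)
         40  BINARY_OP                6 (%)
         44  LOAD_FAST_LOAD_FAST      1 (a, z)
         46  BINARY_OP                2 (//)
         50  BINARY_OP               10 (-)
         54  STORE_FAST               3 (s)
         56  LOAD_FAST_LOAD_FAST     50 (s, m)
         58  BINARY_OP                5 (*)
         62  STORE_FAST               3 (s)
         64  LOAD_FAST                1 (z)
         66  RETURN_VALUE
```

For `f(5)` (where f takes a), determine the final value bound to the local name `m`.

LOAD_FAST_LOAD_FAST a,a → push 5,5. Stack: [5, 5]
BINARY_OP * → 5 * 5 = 25. Stack: [25]
STORE_FAST z → z=25. Stack: []
LOAD_FAST_LOAD_FAST a,z → push 5,25. Stack: [5, 25]
BINARY_OP + → 5 + 25 = 30. Stack: [30]
LOAD_FAST_LOAD_FAST z,z → push 25,25. Stack: [30, 25, 25]
BINARY_OP % → 25 % 25 = 0. Stack: [30, 0]
BINARY_OP + → 30 + 0 = 30. Stack: [30]
STORE_FAST m → m=30. Stack: []
LOAD_FAST_LOAD_FAST z,m → push 25,30. Stack: [25, 30]
BINARY_OP + → 25 + 30 = 55. Stack: [55]
STORE_FAST z → z=55. Stack: []
LOAD_FAST m → push 30. Stack: [30]
LOAD_CONST → push 4. Stack: [30, 4]
BINARY_OP % → 30 % 4 = 2. Stack: [2]
LOAD_FAST_LOAD_FAST a,z → push 5,55. Stack: [2, 5, 55]
BINARY_OP // → 5 // 55 = 0. Stack: [2, 0]
BINARY_OP - → 2 - 0 = 2. Stack: [2]
STORE_FAST s → s=2. Stack: []
LOAD_FAST_LOAD_FAST s,m → push 2,30. Stack: [2, 30]
BINARY_OP * → 2 * 30 = 60. Stack: [60]
STORE_FAST s → s=60. Stack: []
LOAD_FAST z → push 55. Stack: [55]
RETURN_VALUE → return 55.

30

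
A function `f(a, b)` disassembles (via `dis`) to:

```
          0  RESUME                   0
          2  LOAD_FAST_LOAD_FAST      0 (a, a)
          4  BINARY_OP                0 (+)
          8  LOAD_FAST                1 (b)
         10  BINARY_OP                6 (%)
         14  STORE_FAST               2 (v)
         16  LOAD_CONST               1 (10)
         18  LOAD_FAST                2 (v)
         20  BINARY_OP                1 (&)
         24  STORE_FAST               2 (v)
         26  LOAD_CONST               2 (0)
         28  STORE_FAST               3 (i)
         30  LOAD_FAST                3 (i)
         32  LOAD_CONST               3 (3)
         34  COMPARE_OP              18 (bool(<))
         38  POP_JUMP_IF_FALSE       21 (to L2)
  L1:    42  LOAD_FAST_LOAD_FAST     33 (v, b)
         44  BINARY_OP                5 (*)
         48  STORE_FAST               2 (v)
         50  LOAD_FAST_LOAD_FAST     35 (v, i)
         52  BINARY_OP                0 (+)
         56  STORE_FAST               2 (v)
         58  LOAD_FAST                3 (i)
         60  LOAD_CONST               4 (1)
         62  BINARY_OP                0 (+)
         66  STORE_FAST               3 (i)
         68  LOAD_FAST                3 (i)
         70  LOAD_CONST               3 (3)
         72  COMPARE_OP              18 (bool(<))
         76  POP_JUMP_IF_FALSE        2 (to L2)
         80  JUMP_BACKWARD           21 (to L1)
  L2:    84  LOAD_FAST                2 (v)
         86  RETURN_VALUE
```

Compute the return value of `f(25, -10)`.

-8

LOAD_FAST_LOAD_FAST a,a → push 25,25. Stack: [25, 25]
BINARY_OP + → 25 + 25 = 50. Stack: [50]
LOAD_FAST b → push -10. Stack: [50, -10]
BINARY_OP % → 50 % -10 = 0. Stack: [0]
STORE_FAST v → v=0. Stack: []
LOAD_CONST → push 10. Stack: [10]
LOAD_FAST v → push 0. Stack: [10, 0]
BINARY_OP & → 10 & 0 = 0. Stack: [0]
STORE_FAST v → v=0. Stack: []
LOAD_CONST → push 0. Stack: [0]
STORE_FAST i → i=0. Stack: []
LOAD_FAST i → push 0. Stack: [0]
LOAD_CONST → push 3. Stack: [0, 3]
COMPARE_OP bool(<) → 0 vs 3 = True. Stack: [True]
POP_JUMP_IF_FALSE → pop True; no jump. Stack: []
LOAD_FAST_LOAD_FAST v,b → push 0,-10. Stack: [0, -10]
BINARY_OP * → 0 * -10 = 0. Stack: [0]
STORE_FAST v → v=0. Stack: []
LOAD_FAST_LOAD_FAST v,i → push 0,0. Stack: [0, 0]
BINARY_OP + → 0 + 0 = 0. Stack: [0]
STORE_FAST v → v=0. Stack: []
LOAD_FAST i → push 0. Stack: [0]
LOAD_CONST → push 1. Stack: [0, 1]
BINARY_OP + → 0 + 1 = 1. Stack: [1]
STORE_FAST i → i=1. Stack: []
LOAD_FAST i → push 1. Stack: [1]
LOAD_CONST → push 3. Stack: [1, 3]
COMPARE_OP bool(<) → 1 vs 3 = True. Stack: [True]
POP_JUMP_IF_FALSE → pop True; no jump. Stack: []
LOAD_FAST_LOAD_FAST v,b → push 0,-10. Stack: [0, -10]
BINARY_OP * → 0 * -10 = 0. Stack: [0]
STORE_FAST v → v=0. Stack: []
LOAD_FAST_LOAD_FAST v,i → push 0,1. Stack: [0, 1]
BINARY_OP + → 0 + 1 = 1. Stack: [1]
STORE_FAST v → v=1. Stack: []
LOAD_FAST i → push 1. Stack: [1]
LOAD_CONST → push 1. Stack: [1, 1]
BINARY_OP + → 1 + 1 = 2. Stack: [2]
STORE_FAST i → i=2. Stack: []
LOAD_FAST i → push 2. Stack: [2]
LOAD_CONST → push 3. Stack: [2, 3]
COMPARE_OP bool(<) → 2 vs 3 = True. Stack: [True]
POP_JUMP_IF_FALSE → pop True; no jump. Stack: []
LOAD_FAST_LOAD_FAST v,b → push 1,-10. Stack: [1, -10]
BINARY_OP * → 1 * -10 = -10. Stack: [-10]
STORE_FAST v → v=-10. Stack: []
LOAD_FAST_LOAD_FAST v,i → push -10,2. Stack: [-10, 2]
BINARY_OP + → -10 + 2 = -8. Stack: [-8]
STORE_FAST v → v=-8. Stack: []
LOAD_FAST i → push 2. Stack: [2]
LOAD_CONST → push 1. Stack: [2, 1]
BINARY_OP + → 2 + 1 = 3. Stack: [3]
STORE_FAST i → i=3. Stack: []
LOAD_FAST i → push 3. Stack: [3]
LOAD_CONST → push 3. Stack: [3, 3]
COMPARE_OP bool(<) → 3 vs 3 = False. Stack: [False]
POP_JUMP_IF_FALSE → pop False; jump. Stack: []
LOAD_FAST v → push -8. Stack: [-8]
RETURN_VALUE → return -8.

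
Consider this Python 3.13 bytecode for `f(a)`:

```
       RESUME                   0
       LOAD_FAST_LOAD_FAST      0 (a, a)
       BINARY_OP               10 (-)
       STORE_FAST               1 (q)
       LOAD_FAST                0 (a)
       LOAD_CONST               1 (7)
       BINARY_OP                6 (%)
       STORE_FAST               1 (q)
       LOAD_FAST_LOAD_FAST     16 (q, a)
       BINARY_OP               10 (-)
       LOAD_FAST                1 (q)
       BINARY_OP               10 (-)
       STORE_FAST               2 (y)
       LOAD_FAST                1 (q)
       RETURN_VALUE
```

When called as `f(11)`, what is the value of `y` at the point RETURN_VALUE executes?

LOAD_FAST_LOAD_FAST a,a → push 11,11. Stack: [11, 11]
BINARY_OP - → 11 - 11 = 0. Stack: [0]
STORE_FAST q → q=0. Stack: []
LOAD_FAST a → push 11. Stack: [11]
LOAD_CONST → push 7. Stack: [11, 7]
BINARY_OP % → 11 % 7 = 4. Stack: [4]
STORE_FAST q → q=4. Stack: []
LOAD_FAST_LOAD_FAST q,a → push 4,11. Stack: [4, 11]
BINARY_OP - → 4 - 11 = -7. Stack: [-7]
LOAD_FAST q → push 4. Stack: [-7, 4]
BINARY_OP - → -7 - 4 = -11. Stack: [-11]
STORE_FAST y → y=-11. Stack: []
LOAD_FAST q → push 4. Stack: [4]
RETURN_VALUE → return 4.

-11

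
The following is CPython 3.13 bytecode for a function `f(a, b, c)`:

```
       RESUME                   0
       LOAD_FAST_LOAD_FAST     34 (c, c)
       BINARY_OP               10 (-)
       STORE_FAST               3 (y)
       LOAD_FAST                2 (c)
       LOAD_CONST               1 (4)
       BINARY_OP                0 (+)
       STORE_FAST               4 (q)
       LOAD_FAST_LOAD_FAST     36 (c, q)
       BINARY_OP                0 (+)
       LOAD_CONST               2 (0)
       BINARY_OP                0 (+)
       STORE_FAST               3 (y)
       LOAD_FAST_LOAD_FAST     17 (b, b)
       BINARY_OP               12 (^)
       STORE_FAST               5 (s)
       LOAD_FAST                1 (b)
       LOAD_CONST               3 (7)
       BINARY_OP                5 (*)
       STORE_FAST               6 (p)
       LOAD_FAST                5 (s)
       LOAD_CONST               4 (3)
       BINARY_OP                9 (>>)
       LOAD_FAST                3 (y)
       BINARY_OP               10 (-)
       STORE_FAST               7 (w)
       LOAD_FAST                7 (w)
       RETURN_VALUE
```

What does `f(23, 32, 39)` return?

LOAD_FAST_LOAD_FAST c,c → push 39,39. Stack: [39, 39]
BINARY_OP - → 39 - 39 = 0. Stack: [0]
STORE_FAST y → y=0. Stack: []
LOAD_FAST c → push 39. Stack: [39]
LOAD_CONST → push 4. Stack: [39, 4]
BINARY_OP + → 39 + 4 = 43. Stack: [43]
STORE_FAST q → q=43. Stack: []
LOAD_FAST_LOAD_FAST c,q → push 39,43. Stack: [39, 43]
BINARY_OP + → 39 + 43 = 82. Stack: [82]
LOAD_CONST → push 0. Stack: [82, 0]
BINARY_OP + → 82 + 0 = 82. Stack: [82]
STORE_FAST y → y=82. Stack: []
LOAD_FAST_LOAD_FAST b,b → push 32,32. Stack: [32, 32]
BINARY_OP ^ → 32 ^ 32 = 0. Stack: [0]
STORE_FAST s → s=0. Stack: []
LOAD_FAST b → push 32. Stack: [32]
LOAD_CONST → push 7. Stack: [32, 7]
BINARY_OP * → 32 * 7 = 224. Stack: [224]
STORE_FAST p → p=224. Stack: []
LOAD_FAST s → push 0. Stack: [0]
LOAD_CONST → push 3. Stack: [0, 3]
BINARY_OP >> → 0 >> 3 = 0. Stack: [0]
LOAD_FAST y → push 82. Stack: [0, 82]
BINARY_OP - → 0 - 82 = -82. Stack: [-82]
STORE_FAST w → w=-82. Stack: []
LOAD_FAST w → push -82. Stack: [-82]
RETURN_VALUE → return -82.

-82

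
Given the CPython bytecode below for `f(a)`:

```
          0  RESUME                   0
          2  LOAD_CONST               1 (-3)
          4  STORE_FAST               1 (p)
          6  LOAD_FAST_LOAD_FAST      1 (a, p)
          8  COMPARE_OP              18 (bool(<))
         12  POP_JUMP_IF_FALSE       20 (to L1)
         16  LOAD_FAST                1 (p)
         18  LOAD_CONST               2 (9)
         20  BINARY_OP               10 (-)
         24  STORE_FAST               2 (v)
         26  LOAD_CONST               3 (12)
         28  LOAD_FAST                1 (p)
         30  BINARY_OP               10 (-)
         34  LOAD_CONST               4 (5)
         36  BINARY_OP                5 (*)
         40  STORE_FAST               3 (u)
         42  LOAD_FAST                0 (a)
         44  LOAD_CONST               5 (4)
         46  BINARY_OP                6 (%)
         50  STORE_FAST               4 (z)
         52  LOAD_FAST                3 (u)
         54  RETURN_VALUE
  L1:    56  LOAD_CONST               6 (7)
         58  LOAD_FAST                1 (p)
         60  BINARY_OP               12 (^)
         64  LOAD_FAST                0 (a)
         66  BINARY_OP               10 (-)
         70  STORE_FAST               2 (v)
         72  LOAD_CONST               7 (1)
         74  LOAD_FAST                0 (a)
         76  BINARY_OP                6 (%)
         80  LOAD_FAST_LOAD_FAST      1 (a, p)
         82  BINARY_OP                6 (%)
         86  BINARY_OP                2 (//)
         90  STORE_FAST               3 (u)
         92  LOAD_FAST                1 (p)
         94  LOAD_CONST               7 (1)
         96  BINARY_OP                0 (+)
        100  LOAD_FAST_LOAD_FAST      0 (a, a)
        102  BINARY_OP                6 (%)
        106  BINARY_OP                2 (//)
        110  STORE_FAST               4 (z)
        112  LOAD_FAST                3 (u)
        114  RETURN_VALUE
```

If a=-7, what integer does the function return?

75

LOAD_CONST → push -3. Stack: [-3]
STORE_FAST p → p=-3. Stack: []
LOAD_FAST_LOAD_FAST a,p → push -7,-3. Stack: [-7, -3]
COMPARE_OP bool(<) → -7 vs -3 = True. Stack: [True]
POP_JUMP_IF_FALSE → pop True; no jump. Stack: []
LOAD_FAST p → push -3. Stack: [-3]
LOAD_CONST → push 9. Stack: [-3, 9]
BINARY_OP - → -3 - 9 = -12. Stack: [-12]
STORE_FAST v → v=-12. Stack: []
LOAD_CONST → push 12. Stack: [12]
LOAD_FAST p → push -3. Stack: [12, -3]
BINARY_OP - → 12 - -3 = 15. Stack: [15]
LOAD_CONST → push 5. Stack: [15, 5]
BINARY_OP * → 15 * 5 = 75. Stack: [75]
STORE_FAST u → u=75. Stack: []
LOAD_FAST a → push -7. Stack: [-7]
LOAD_CONST → push 4. Stack: [-7, 4]
BINARY_OP % → -7 % 4 = 1. Stack: [1]
STORE_FAST z → z=1. Stack: []
LOAD_FAST u → push 75. Stack: [75]
RETURN_VALUE → return 75.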